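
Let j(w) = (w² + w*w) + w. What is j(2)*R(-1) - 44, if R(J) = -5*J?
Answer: 6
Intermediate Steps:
j(w) = w + 2*w² (j(w) = (w² + w²) + w = 2*w² + w = w + 2*w²)
j(2)*R(-1) - 44 = (2*(1 + 2*2))*(-5*(-1)) - 44 = (2*(1 + 4))*5 - 44 = (2*5)*5 - 44 = 10*5 - 44 = 50 - 44 = 6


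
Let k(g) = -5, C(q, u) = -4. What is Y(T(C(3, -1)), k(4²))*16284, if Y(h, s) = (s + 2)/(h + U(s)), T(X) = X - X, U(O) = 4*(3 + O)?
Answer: 12213/2 ≈ 6106.5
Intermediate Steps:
U(O) = 12 + 4*O
T(X) = 0
Y(h, s) = (2 + s)/(12 + h + 4*s) (Y(h, s) = (s + 2)/(h + (12 + 4*s)) = (2 + s)/(12 + h + 4*s))
Y(T(C(3, -1)), k(4²))*16284 = ((2 - 5)/(12 + 0 + 4*(-5)))*16284 = (-3/(12 + 0 - 20))*16284 = (-3/(-8))*16284 = -⅛*(-3)*16284 = (3/8)*16284 = 12213/2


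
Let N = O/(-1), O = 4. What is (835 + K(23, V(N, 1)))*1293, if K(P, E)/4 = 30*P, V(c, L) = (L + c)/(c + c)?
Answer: 4648335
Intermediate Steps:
N = -4 (N = 4/(-1) = 4*(-1) = -4)
V(c, L) = (L + c)/(2*c) (V(c, L) = (L + c)/((2*c)) = (L + c)*(1/(2*c)) = (L + c)/(2*c))
K(P, E) = 120*P (K(P, E) = 4*(30*P) = 120*P)
(835 + K(23, V(N, 1)))*1293 = (835 + 120*23)*1293 = (835 + 2760)*1293 = 3595*1293 = 4648335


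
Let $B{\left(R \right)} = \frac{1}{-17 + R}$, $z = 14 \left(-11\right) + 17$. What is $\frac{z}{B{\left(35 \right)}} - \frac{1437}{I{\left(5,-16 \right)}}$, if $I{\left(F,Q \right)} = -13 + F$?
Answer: $- \frac{18291}{8} \approx -2286.4$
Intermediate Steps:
$z = -137$ ($z = -154 + 17 = -137$)
$\frac{z}{B{\left(35 \right)}} - \frac{1437}{I{\left(5,-16 \right)}} = - \frac{137}{\frac{1}{-17 + 35}} - \frac{1437}{-13 + 5} = - \frac{137}{\frac{1}{18}} - \frac{1437}{-8} = - 137 \frac{1}{\frac{1}{18}} - - \frac{1437}{8} = \left(-137\right) 18 + \frac{1437}{8} = -2466 + \frac{1437}{8} = - \frac{18291}{8}$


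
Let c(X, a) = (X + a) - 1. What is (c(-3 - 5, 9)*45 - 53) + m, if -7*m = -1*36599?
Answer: 36228/7 ≈ 5175.4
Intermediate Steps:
c(X, a) = -1 + X + a
m = 36599/7 (m = -(-1)*36599/7 = -⅐*(-36599) = 36599/7 ≈ 5228.4)
(c(-3 - 5, 9)*45 - 53) + m = ((-1 + (-3 - 5) + 9)*45 - 53) + 36599/7 = ((-1 - 8 + 9)*45 - 53) + 36599/7 = (0*45 - 53) + 36599/7 = (0 - 53) + 36599/7 = -53 + 36599/7 = 36228/7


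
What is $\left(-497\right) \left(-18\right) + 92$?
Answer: $9038$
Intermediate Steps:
$\left(-497\right) \left(-18\right) + 92 = 8946 + 92 = 9038$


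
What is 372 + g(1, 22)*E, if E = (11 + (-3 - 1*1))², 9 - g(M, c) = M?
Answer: 764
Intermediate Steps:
g(M, c) = 9 - M
E = 49 (E = (11 + (-3 - 1))² = (11 - 4)² = 7² = 49)
372 + g(1, 22)*E = 372 + (9 - 1*1)*49 = 372 + (9 - 1)*49 = 372 + 8*49 = 372 + 392 = 764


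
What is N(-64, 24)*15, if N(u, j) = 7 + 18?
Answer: 375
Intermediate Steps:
N(u, j) = 25
N(-64, 24)*15 = 25*15 = 375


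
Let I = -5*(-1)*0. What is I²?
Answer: 0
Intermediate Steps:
I = 0 (I = 5*0 = 0)
I² = 0² = 0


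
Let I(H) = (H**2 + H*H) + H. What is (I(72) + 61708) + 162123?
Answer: 234271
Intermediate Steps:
I(H) = H + 2*H**2 (I(H) = (H**2 + H**2) + H = 2*H**2 + H = H + 2*H**2)
(I(72) + 61708) + 162123 = (72*(1 + 2*72) + 61708) + 162123 = (72*(1 + 144) + 61708) + 162123 = (72*145 + 61708) + 162123 = (10440 + 61708) + 162123 = 72148 + 162123 = 234271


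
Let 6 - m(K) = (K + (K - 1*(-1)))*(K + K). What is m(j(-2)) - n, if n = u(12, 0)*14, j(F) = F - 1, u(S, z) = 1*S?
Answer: -192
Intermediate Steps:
u(S, z) = S
j(F) = -1 + F
n = 168 (n = 12*14 = 168)
m(K) = 6 - 2*K*(1 + 2*K) (m(K) = 6 - (K + (K - 1*(-1)))*(K + K) = 6 - (K + (K + 1))*2*K = 6 - (K + (1 + K))*2*K = 6 - (1 + 2*K)*2*K = 6 - 2*K*(1 + 2*K))
m(j(-2)) - n = (6 - 4*(-1 - 2)² - 2*(-1 - 2)) - 1*168 = (6 - 4*(-3)² - 2*(-3)) - 168 = (6 - 4*9 + 6) - 168 = (6 - 36 + 6) - 168 = -24 - 168 = -192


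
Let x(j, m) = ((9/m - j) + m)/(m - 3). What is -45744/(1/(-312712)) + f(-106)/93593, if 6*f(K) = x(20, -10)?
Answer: 348093089358743143/24334180 ≈ 1.4305e+10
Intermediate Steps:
x(j, m) = (m - j + 9/m)/(-3 + m) (x(j, m) = ((-j + 9/m) + m)/(-3 + m) = (m - j + 9/m)/(-3 + m))
f(K) = 103/260 (f(K) = ((9 + (-10)² - 1*20*(-10))/((-10)*(-3 - 10)))/6 = (-⅒*(9 + 100 + 200)/(-13))/6 = (-⅒*(-1/13)*309)/6 = (⅙)*(309/130) = 103/260)
-45744/(1/(-312712)) + f(-106)/93593 = -45744/(1/(-312712)) + (103/260)/93593 = -45744/(-1/312712) + (103/260)*(1/93593) = -45744*(-312712) + 103/24334180 = 14304697728 + 103/24334180 = 348093089358743143/24334180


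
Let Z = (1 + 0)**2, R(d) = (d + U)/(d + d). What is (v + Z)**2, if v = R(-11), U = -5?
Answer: 361/121 ≈ 2.9835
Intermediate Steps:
R(d) = (-5 + d)/(2*d) (R(d) = (d - 5)/(d + d) = (-5 + d)/((2*d)) = (-5 + d)*(1/(2*d)) = (-5 + d)/(2*d))
v = 8/11 (v = (1/2)*(-5 - 11)/(-11) = (1/2)*(-1/11)*(-16) = 8/11 ≈ 0.72727)
Z = 1 (Z = 1**2 = 1)
(v + Z)**2 = (8/11 + 1)**2 = (19/11)**2 = 361/121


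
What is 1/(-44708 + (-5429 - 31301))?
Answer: -1/81438 ≈ -1.2279e-5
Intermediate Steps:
1/(-44708 + (-5429 - 31301)) = 1/(-44708 - 36730) = 1/(-81438) = -1/81438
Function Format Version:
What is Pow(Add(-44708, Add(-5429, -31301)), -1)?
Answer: Rational(-1, 81438) ≈ -1.2279e-5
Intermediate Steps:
Pow(Add(-44708, Add(-5429, -31301)), -1) = Pow(Add(-44708, -36730), -1) = Pow(-81438, -1) = Rational(-1, 81438)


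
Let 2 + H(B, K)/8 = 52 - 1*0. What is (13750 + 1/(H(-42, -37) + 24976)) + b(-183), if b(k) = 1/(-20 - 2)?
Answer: 3838107323/279136 ≈ 13750.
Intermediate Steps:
b(k) = -1/22 (b(k) = 1/(-22) = -1/22)
H(B, K) = 400 (H(B, K) = -16 + 8*(52 - 1*0) = -16 + 8*(52 + 0) = -16 + 8*52 = -16 + 416 = 400)
(13750 + 1/(H(-42, -37) + 24976)) + b(-183) = (13750 + 1/(400 + 24976)) - 1/22 = (13750 + 1/25376) - 1/22 = 348920001/25376 - 1/22 = 3838107323/279136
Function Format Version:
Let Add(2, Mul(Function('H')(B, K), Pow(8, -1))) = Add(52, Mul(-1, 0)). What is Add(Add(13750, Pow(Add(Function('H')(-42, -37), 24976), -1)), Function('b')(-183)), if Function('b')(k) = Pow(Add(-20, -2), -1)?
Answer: Rational(3838107323, 279136) ≈ 13750.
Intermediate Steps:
Function('b')(k) = Rational(-1, 22) (Function('b')(k) = Pow(-22, -1) = Rational(-1, 22))
Function('H')(B, K) = 400 (Function('H')(B, K) = Add(-16, Mul(8, Add(52, Mul(-1, 0)))) = Add(-16, Mul(8, Add(52, 0))) = Add(-16, Mul(8, 52)) = Add(-16, 416) = 400)
Add(Add(13750, Pow(Add(Function('H')(-42, -37), 24976), -1)), Function('b')(-183)) = Add(Add(13750, Pow(Add(400, 24976), -1)), Rational(-1, 22)) = Add(Add(13750, Pow(25376, -1)), Rational(-1, 22)) = Add(Add(13750, Rational(1, 25376)), Rational(-1, 22)) = Add(Rational(348920001, 25376), Rational(-1, 22)) = Rational(3838107323, 279136)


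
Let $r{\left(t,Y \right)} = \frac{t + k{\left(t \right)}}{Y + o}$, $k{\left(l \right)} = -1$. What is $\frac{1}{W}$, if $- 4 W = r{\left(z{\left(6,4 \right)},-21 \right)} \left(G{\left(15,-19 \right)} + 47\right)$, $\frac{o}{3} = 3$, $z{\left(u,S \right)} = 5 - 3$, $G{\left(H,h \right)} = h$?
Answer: $\frac{12}{7} \approx 1.7143$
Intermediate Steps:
$z{\left(u,S \right)} = 2$ ($z{\left(u,S \right)} = 5 - 3 = 2$)
$o = 9$ ($o = 3 \cdot 3 = 9$)
$r{\left(t,Y \right)} = \frac{-1 + t}{9 + Y}$ ($r{\left(t,Y \right)} = \frac{t - 1}{Y + 9} = \frac{-1 + t}{9 + Y}$)
$W = \frac{7}{12}$ ($W = - \frac{\frac{-1 + 2}{9 - 21} \left(-19 + 47\right)}{4} = - \frac{\frac{1}{-12} \cdot 1 \cdot 28}{4} = - \frac{\left(- \frac{1}{12}\right) 1 \cdot 28}{4} = - \frac{\left(- \frac{1}{12}\right) 28}{4} = \left(- \frac{1}{4}\right) \left(- \frac{7}{3}\right) = \frac{7}{12} \approx 0.58333$)
$\frac{1}{W} = \frac{1}{\frac{7}{12}} = \frac{12}{7}$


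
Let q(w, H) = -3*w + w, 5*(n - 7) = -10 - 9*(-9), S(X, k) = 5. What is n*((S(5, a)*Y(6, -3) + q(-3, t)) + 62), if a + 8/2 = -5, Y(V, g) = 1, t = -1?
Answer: 7738/5 ≈ 1547.6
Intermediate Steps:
a = -9 (a = -4 - 5 = -9)
n = 106/5 (n = 7 + (-10 - 9*(-9))/5 = 7 + (-10 + 81)/5 = 7 + (⅕)*71 = 7 + 71/5 = 106/5 ≈ 21.200)
q(w, H) = -2*w
n*((S(5, a)*Y(6, -3) + q(-3, t)) + 62) = 106*((5*1 - 2*(-3)) + 62)/5 = 106*((5 + 6) + 62)/5 = 106*(11 + 62)/5 = (106/5)*73 = 7738/5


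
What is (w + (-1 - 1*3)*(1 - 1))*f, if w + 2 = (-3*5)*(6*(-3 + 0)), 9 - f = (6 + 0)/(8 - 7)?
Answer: 804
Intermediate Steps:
f = 3 (f = 9 - (6 + 0)/(8 - 7) = 9 - 6/1 = 9 - 6 = 3)
w = 268 (w = -2 + (-3*5)*(6*(-3 + 0)) = -2 - 90*(-3) = -2 - 15*(-18) = -2 + 270 = 268)
(w + (-1 - 1*3)*(1 - 1))*f = (268 + (-1 - 1*3)*(1 - 1))*3 = (268 + (-1 - 3)*0)*3 = (268 - 4*0)*3 = (268 + 0)*3 = 268*3 = 804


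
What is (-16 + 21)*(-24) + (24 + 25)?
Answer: -71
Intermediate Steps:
(-16 + 21)*(-24) + (24 + 25) = 5*(-24) + 49 = -120 + 49 = -71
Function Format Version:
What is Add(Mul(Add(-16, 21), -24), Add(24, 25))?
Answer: -71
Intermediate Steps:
Add(Mul(Add(-16, 21), -24), Add(24, 25)) = Add(Mul(5, -24), 49) = Add(-120, 49) = -71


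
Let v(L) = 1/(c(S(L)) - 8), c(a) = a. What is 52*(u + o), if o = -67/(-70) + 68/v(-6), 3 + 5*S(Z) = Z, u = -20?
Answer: -1247506/35 ≈ -35643.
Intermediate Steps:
S(Z) = -⅗ + Z/5
v(L) = 1/(-43/5 + L/5) (v(L) = 1/((-⅗ + L/5) - 8) = 1/(-43/5 + L/5))
o = -46581/70 (o = -67/(-70) + 68/((5/(-43 - 6))) = -67*(-1/70) + 68/((5/(-49))) = 67/70 + 68/((5*(-1/49))) = 67/70 + 68/(-5/49) = 67/70 + 68*(-49/5) = 67/70 - 3332/5 = -46581/70 ≈ -665.44)
52*(u + o) = 52*(-20 - 46581/70) = 52*(-47981/70) = -1247506/35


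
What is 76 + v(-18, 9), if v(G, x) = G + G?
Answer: 40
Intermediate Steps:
v(G, x) = 2*G
76 + v(-18, 9) = 76 + 2*(-18) = 76 - 36 = 40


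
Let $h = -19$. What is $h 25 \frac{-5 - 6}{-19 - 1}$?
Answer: $- \frac{1045}{4} \approx -261.25$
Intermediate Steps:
$h 25 \frac{-5 - 6}{-19 - 1} = \left(-19\right) 25 \frac{-5 - 6}{-19 - 1} = - 475 \left(- \frac{11}{-20}\right) = - 475 \left(\left(-11\right) \left(- \frac{1}{20}\right)\right) = \left(-475\right) \frac{11}{20} = - \frac{1045}{4}$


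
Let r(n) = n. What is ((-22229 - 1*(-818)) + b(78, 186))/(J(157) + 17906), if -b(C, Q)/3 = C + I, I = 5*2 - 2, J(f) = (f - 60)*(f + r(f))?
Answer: -21669/48364 ≈ -0.44804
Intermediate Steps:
J(f) = 2*f*(-60 + f) (J(f) = (f - 60)*(f + f) = (-60 + f)*(2*f) = 2*f*(-60 + f))
I = 8 (I = 10 - 2 = 8)
b(C, Q) = -24 - 3*C (b(C, Q) = -3*(C + 8) = -3*(8 + C) = -24 - 3*C)
((-22229 - 1*(-818)) + b(78, 186))/(J(157) + 17906) = ((-22229 - 1*(-818)) + (-24 - 3*78))/(2*157*(-60 + 157) + 17906) = ((-22229 + 818) + (-24 - 234))/(2*157*97 + 17906) = (-21411 - 258)/(30458 + 17906) = -21669/48364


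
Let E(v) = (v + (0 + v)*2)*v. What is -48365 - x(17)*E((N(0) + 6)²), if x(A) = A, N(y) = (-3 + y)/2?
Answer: -1108451/16 ≈ -69278.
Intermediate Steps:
N(y) = -3/2 + y/2 (N(y) = (-3 + y)*(½) = -3/2 + y/2)
E(v) = 3*v² (E(v) = (v + v*2)*v = (v + 2*v)*v = (3*v)*v = 3*v²)
-48365 - x(17)*E((N(0) + 6)²) = -48365 - 17*3*(((-3/2 + (½)*0) + 6)²)² = -48365 - 17*3*(((-3/2 + 0) + 6)²)² = -48365 - 17*3*((-3/2 + 6)²)² = -48365 - 17*3*((9/2)²)² = -48365 - 17*3*(81/4)² = -48365 - 17*3*(6561/16) = -48365 - 17*19683/16 = -48365 - 1*334611/16 = -48365 - 334611/16 = -1108451/16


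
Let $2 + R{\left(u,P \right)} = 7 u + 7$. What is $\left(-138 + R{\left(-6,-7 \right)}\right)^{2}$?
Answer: $30625$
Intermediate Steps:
$R{\left(u,P \right)} = 5 + 7 u$ ($R{\left(u,P \right)} = -2 + \left(7 u + 7\right) = -2 + \left(7 + 7 u\right) = 5 + 7 u$)
$\left(-138 + R{\left(-6,-7 \right)}\right)^{2} = \left(-138 + \left(5 + 7 \left(-6\right)\right)\right)^{2} = \left(-138 + \left(5 - 42\right)\right)^{2} = \left(-138 - 37\right)^{2} = \left(-175\right)^{2} = 30625$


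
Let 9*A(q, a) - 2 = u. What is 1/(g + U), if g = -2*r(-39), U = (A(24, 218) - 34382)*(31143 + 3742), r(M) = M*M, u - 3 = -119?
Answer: -3/3599582966 ≈ -8.3343e-10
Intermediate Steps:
u = -116 (u = 3 - 119 = -116)
r(M) = M²
A(q, a) = -38/3 (A(q, a) = 2/9 + (⅑)*(-116) = 2/9 - 116/9 = -38/3)
U = -3599573840/3 (U = (-38/3 - 34382)*(31143 + 3742) = -103184/3*34885 = -3599573840/3 ≈ -1.1999e+9)
g = -3042 (g = -2*(-39)² = -2*1521 = -3042)
1/(g + U) = 1/(-3042 - 3599573840/3) = 1/(-3599582966/3) = -3/3599582966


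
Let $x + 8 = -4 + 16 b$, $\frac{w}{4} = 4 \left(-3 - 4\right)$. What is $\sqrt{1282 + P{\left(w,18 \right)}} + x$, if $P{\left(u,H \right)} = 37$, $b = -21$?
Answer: $-348 + \sqrt{1319} \approx -311.68$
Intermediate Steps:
$w = -112$ ($w = 4 \cdot 4 \left(-3 - 4\right) = 4 \cdot 4 \left(-7\right) = 4 \left(-28\right) = -112$)
$x = -348$ ($x = -8 + \left(-4 + 16 \left(-21\right)\right) = -8 - 340 = -348$)
$\sqrt{1282 + P{\left(w,18 \right)}} + x = \sqrt{1282 + 37} - 348 = \sqrt{1319} - 348 = -348 + \sqrt{1319}$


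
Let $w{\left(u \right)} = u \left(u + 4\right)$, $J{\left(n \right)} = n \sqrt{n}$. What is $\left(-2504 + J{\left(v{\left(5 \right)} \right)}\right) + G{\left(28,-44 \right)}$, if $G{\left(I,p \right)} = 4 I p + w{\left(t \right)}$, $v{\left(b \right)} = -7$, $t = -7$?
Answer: $-7411 - 7 i \sqrt{7} \approx -7411.0 - 18.52 i$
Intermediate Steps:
$J{\left(n \right)} = n^{\frac{3}{2}}$
$w{\left(u \right)} = u \left(4 + u\right)$
$G{\left(I,p \right)} = 21 + 4 I p$ ($G{\left(I,p \right)} = 4 I p - 7 \left(4 - 7\right) = 4 I p - -21 = 4 I p + 21 = 21 + 4 I p$)
$\left(-2504 + J{\left(v{\left(5 \right)} \right)}\right) + G{\left(28,-44 \right)} = \left(-2504 + \left(-7\right)^{\frac{3}{2}}\right) + \left(21 + 4 \cdot 28 \left(-44\right)\right) = \left(-2504 - 7 i \sqrt{7}\right) + \left(21 - 4928\right) = \left(-2504 - 7 i \sqrt{7}\right) - 4907 = -7411 - 7 i \sqrt{7}$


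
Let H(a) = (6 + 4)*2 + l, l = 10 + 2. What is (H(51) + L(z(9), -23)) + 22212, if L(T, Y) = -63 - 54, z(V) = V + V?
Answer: 22127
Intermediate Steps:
l = 12
z(V) = 2*V
L(T, Y) = -117
H(a) = 32 (H(a) = (6 + 4)*2 + 12 = 10*2 + 12 = 20 + 12 = 32)
(H(51) + L(z(9), -23)) + 22212 = (32 - 117) + 22212 = -85 + 22212 = 22127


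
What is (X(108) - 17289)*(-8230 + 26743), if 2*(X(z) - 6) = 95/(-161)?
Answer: -103028936373/322 ≈ -3.1997e+8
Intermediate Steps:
X(z) = 1837/322 (X(z) = 6 + (95/(-161))/2 = 6 + (95*(-1/161))/2 = 6 + (½)*(-95/161) = 6 - 95/322 = 1837/322)
(X(108) - 17289)*(-8230 + 26743) = (1837/322 - 17289)*(-8230 + 26743) = -5565221/322*18513 = -103028936373/322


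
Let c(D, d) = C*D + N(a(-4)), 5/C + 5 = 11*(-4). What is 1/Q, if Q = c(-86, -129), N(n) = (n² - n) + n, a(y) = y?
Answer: 49/1214 ≈ 0.040362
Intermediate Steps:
C = -5/49 (C = 5/(-5 + 11*(-4)) = 5/(-5 - 44) = 5/(-49) = 5*(-1/49) = -5/49 ≈ -0.10204)
N(n) = n²
c(D, d) = 16 - 5*D/49 (c(D, d) = -5*D/49 + (-4)² = -5*D/49 + 16 = 16 - 5*D/49)
Q = 1214/49 (Q = 16 - 5/49*(-86) = 16 + 430/49 = 1214/49 ≈ 24.776)
1/Q = 1/(1214/49) = 49/1214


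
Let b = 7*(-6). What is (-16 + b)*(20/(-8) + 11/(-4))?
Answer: 609/2 ≈ 304.50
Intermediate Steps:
b = -42
(-16 + b)*(20/(-8) + 11/(-4)) = (-16 - 42)*(20/(-8) + 11/(-4)) = -58*(20*(-1/8) + 11*(-1/4)) = -58*(-5/2 - 11/4) = -58*(-21/4) = 609/2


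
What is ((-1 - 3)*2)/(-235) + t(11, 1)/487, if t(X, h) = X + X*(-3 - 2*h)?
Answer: -6444/114445 ≈ -0.056307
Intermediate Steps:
((-1 - 3)*2)/(-235) + t(11, 1)/487 = ((-1 - 3)*2)/(-235) - 2*11*(1 + 1)/487 = -4*2*(-1/235) - 2*11*2*(1/487) = -8*(-1/235) - 44*1/487 = 8/235 - 44/487 = -6444/114445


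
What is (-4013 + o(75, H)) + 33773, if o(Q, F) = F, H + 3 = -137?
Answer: 29620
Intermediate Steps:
H = -140 (H = -3 - 137 = -140)
(-4013 + o(75, H)) + 33773 = (-4013 - 140) + 33773 = -4153 + 33773 = 29620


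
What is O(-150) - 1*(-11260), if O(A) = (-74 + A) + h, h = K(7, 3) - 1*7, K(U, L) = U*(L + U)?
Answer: 11099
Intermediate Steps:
h = 63 (h = 7*(3 + 7) - 1*7 = 7*10 - 7 = 70 - 7 = 63)
O(A) = -11 + A (O(A) = (-74 + A) + 63 = -11 + A)
O(-150) - 1*(-11260) = (-11 - 150) - 1*(-11260) = -161 + 11260 = 11099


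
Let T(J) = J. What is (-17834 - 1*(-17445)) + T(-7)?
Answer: -396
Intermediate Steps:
(-17834 - 1*(-17445)) + T(-7) = (-17834 - 1*(-17445)) - 7 = (-17834 + 17445) - 7 = -389 - 7 = -396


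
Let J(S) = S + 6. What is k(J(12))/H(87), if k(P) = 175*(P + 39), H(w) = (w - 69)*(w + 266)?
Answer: 3325/2118 ≈ 1.5699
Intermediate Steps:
J(S) = 6 + S
H(w) = (-69 + w)*(266 + w)
k(P) = 6825 + 175*P (k(P) = 175*(39 + P) = 6825 + 175*P)
k(J(12))/H(87) = (6825 + 175*(6 + 12))/(-18354 + 87**2 + 197*87) = (6825 + 175*18)/(-18354 + 7569 + 17139) = (6825 + 3150)/6354 = 9975*(1/6354) = 3325/2118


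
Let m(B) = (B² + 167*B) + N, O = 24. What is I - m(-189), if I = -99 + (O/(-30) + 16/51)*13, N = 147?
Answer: -1124632/255 ≈ -4410.3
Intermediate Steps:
m(B) = 147 + B² + 167*B (m(B) = (B² + 167*B) + 147 = 147 + B² + 167*B)
I = -26857/255 (I = -99 + (24/(-30) + 16/51)*13 = -99 + (24*(-1/30) + 16*(1/51))*13 = -99 + (-⅘ + 16/51)*13 = -99 - 124/255*13 = -99 - 1612/255 = -26857/255 ≈ -105.32)
I - m(-189) = -26857/255 - (147 + (-189)² + 167*(-189)) = -26857/255 - (147 + 35721 - 31563) = -26857/255 - 1*4305 = -26857/255 - 4305 = -1124632/255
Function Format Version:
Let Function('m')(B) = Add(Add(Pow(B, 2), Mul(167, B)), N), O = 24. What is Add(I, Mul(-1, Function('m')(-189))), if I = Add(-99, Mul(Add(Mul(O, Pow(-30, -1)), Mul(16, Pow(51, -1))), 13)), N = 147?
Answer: Rational(-1124632, 255) ≈ -4410.3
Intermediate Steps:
Function('m')(B) = Add(147, Pow(B, 2), Mul(167, B)) (Function('m')(B) = Add(Add(Pow(B, 2), Mul(167, B)), 147) = Add(147, Pow(B, 2), Mul(167, B)))
I = Rational(-26857, 255) (I = Add(-99, Mul(Add(Mul(24, Pow(-30, -1)), Mul(16, Pow(51, -1))), 13)) = Add(-99, Mul(Add(Mul(24, Rational(-1, 30)), Mul(16, Rational(1, 51))), 13)) = Add(-99, Mul(Add(Rational(-4, 5), Rational(16, 51)), 13)) = Add(-99, Mul(Rational(-124, 255), 13)) = Add(-99, Rational(-1612, 255)) = Rational(-26857, 255) ≈ -105.32)
Add(I, Mul(-1, Function('m')(-189))) = Add(Rational(-26857, 255), Mul(-1, Add(147, Pow(-189, 2), Mul(167, -189)))) = Add(Rational(-26857, 255), Mul(-1, Add(147, 35721, -31563))) = Add(Rational(-26857, 255), Mul(-1, 4305)) = Add(Rational(-26857, 255), -4305) = Rational(-1124632, 255)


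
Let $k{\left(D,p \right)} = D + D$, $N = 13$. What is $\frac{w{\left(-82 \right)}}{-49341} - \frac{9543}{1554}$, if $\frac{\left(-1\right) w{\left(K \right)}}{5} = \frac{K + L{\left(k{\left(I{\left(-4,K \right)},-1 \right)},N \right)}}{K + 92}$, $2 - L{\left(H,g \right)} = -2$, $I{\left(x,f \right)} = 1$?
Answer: $- \frac{52324641}{8519546} \approx -6.1417$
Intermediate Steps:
$k{\left(D,p \right)} = 2 D$
$L{\left(H,g \right)} = 4$ ($L{\left(H,g \right)} = 2 - -2 = 2 + 2 = 4$)
$w{\left(K \right)} = - \frac{5 \left(4 + K\right)}{92 + K}$ ($w{\left(K \right)} = - 5 \frac{K + 4}{K + 92} = - 5 \frac{4 + K}{92 + K} = - \frac{5 \left(4 + K\right)}{92 + K}$)
$\frac{w{\left(-82 \right)}}{-49341} - \frac{9543}{1554} = \frac{5 \frac{1}{92 - 82} \left(-4 - -82\right)}{-49341} - \frac{9543}{1554} = \frac{5 \left(-4 + 82\right)}{10} \left(- \frac{1}{49341}\right) - \frac{3181}{518} = 5 \cdot \frac{1}{10} \cdot 78 \left(- \frac{1}{49341}\right) - \frac{3181}{518} = 39 \left(- \frac{1}{49341}\right) - \frac{3181}{518} = - \frac{13}{16447} - \frac{3181}{518} = - \frac{52324641}{8519546}$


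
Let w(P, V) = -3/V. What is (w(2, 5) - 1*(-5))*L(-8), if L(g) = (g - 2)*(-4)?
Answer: 176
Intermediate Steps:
L(g) = 8 - 4*g (L(g) = (-2 + g)*(-4) = 8 - 4*g)
(w(2, 5) - 1*(-5))*L(-8) = (-3/5 - 1*(-5))*(8 - 4*(-8)) = (-3*1/5 + 5)*(8 + 32) = (-3/5 + 5)*40 = (22/5)*40 = 176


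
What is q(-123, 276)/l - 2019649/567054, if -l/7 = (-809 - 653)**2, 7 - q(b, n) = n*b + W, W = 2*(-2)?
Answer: -15118731523439/4242161594916 ≈ -3.5639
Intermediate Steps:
W = -4
q(b, n) = 11 - b*n (q(b, n) = 7 - (n*b - 4) = 7 - (b*n - 4) = 7 - (-4 + b*n) = 7 + (4 - b*n) = 11 - b*n)
l = -14962108 (l = -7*(-809 - 653)**2 = -7*(-1462)**2 = -7*2137444 = -14962108)
q(-123, 276)/l - 2019649/567054 = (11 - 1*(-123)*276)/(-14962108) - 2019649/567054 = (11 + 33948)*(-1/14962108) - 2019649*1/567054 = 33959*(-1/14962108) - 2019649/567054 = -33959/14962108 - 2019649/567054 = -15118731523439/4242161594916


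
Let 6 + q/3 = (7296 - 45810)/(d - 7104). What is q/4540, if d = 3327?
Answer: 3963/1428965 ≈ 0.0027733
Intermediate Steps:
q = 15852/1259 (q = -18 + 3*((7296 - 45810)/(3327 - 7104)) = -18 + 3*(-38514/(-3777)) = -18 + 3*(-38514*(-1/3777)) = -18 + 3*(12838/1259) = -18 + 38514/1259 = 15852/1259 ≈ 12.591)
q/4540 = (15852/1259)/4540 = (15852/1259)*(1/4540) = 3963/1428965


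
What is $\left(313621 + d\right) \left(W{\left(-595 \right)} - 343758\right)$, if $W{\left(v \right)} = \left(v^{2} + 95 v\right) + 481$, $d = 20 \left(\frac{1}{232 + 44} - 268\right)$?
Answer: $- \frac{324559143626}{23} \approx -1.4111 \cdot 10^{10}$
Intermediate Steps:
$d = - \frac{369835}{69}$ ($d = 20 \left(\frac{1}{276} - 268\right) = 20 \left(- \frac{73967}{276}\right) = - \frac{369835}{69} \approx -5359.9$)
$W{\left(v \right)} = 481 + v^{2} + 95 v$
$\left(313621 + d\right) \left(W{\left(-595 \right)} - 343758\right) = \left(313621 - \frac{369835}{69}\right) \left(\left(481 + \left(-595\right)^{2} + 95 \left(-595\right)\right) - 343758\right) = \frac{21270014 \left(\left(481 + 354025 - 56525\right) - 343758\right)}{69} = \frac{21270014 \left(297981 - 343758\right)}{69} = \frac{21270014}{69} \left(-45777\right) = - \frac{324559143626}{23}$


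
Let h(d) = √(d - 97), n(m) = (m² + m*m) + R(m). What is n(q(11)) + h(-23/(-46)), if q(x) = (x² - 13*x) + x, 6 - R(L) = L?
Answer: 259 + I*√386/2 ≈ 259.0 + 9.8234*I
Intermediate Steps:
R(L) = 6 - L
q(x) = x² - 12*x
n(m) = 6 - m + 2*m² (n(m) = (m² + m*m) + (6 - m) = (m² + m²) + (6 - m) = 2*m² + (6 - m) = 6 - m + 2*m²)
h(d) = √(-97 + d)
n(q(11)) + h(-23/(-46)) = (6 - 11*(-12 + 11) + 2*(11*(-12 + 11))²) + √(-97 - 23/(-46)) = (6 - 11*(-1) + 2*(11*(-1))²) + √(-97 - 23*(-1/46)) = (6 - 1*(-11) + 2*(-11)²) + √(-97 + ½) = (6 + 11 + 2*121) + √(-193/2) = (6 + 11 + 242) + I*√386/2 = 259 + I*√386/2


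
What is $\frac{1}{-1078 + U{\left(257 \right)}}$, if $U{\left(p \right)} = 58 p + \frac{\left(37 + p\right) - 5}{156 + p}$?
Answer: $\frac{413}{5711253} \approx 7.2313 \cdot 10^{-5}$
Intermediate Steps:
$U{\left(p \right)} = 58 p + \frac{32 + p}{156 + p}$
$\frac{1}{-1078 + U{\left(257 \right)}} = \frac{1}{-1078 + \frac{32 + 58 \cdot 257^{2} + 9049 \cdot 257}{156 + 257}} = \frac{1}{-1078 + \frac{32 + 58 \cdot 66049 + 2325593}{413}} = \frac{1}{-1078 + \frac{32 + 3830842 + 2325593}{413}} = \frac{1}{-1078 + \frac{1}{413} \cdot 6156467} = \frac{1}{-1078 + \frac{6156467}{413}} = \frac{1}{\frac{5711253}{413}} = \frac{413}{5711253}$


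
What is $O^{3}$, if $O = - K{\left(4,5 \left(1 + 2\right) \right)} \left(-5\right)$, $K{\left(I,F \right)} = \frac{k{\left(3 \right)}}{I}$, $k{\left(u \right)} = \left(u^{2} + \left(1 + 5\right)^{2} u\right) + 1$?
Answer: $\frac{25672375}{8} \approx 3.209 \cdot 10^{6}$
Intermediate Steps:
$k{\left(u \right)} = 1 + u^{2} + 36 u$ ($k{\left(u \right)} = \left(u^{2} + 6^{2} u\right) + 1 = \left(u^{2} + 36 u\right) + 1 = 1 + u^{2} + 36 u$)
$K{\left(I,F \right)} = \frac{118}{I}$ ($K{\left(I,F \right)} = \frac{1 + 3^{2} + 36 \cdot 3}{I} = \frac{1 + 9 + 108}{I} = \frac{118}{I}$)
$O = \frac{295}{2}$ ($O = - \frac{118}{4} \left(-5\right) = \left(-1\right) \frac{59}{2} \left(-5\right) = \left(- \frac{59}{2}\right) \left(-5\right) = \frac{295}{2} \approx 147.5$)
$O^{3} = \left(\frac{295}{2}\right)^{3} = \frac{25672375}{8}$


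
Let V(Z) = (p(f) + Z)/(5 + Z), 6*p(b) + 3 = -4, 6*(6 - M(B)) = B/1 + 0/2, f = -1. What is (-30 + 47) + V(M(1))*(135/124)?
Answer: 7040/403 ≈ 17.469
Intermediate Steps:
M(B) = 6 - B/6 (M(B) = 6 - (B/1 + 0/2)/6 = 6 - (B*1 + 0*(½))/6 = 6 - (B + 0)/6 = 6 - B/6)
p(b) = -7/6 (p(b) = -½ + (⅙)*(-4) = -½ - ⅔ = -7/6)
V(Z) = (-7/6 + Z)/(5 + Z)
(-30 + 47) + V(M(1))*(135/124) = (-30 + 47) + ((-7/6 + (6 - ⅙*1))/(5 + (6 - ⅙*1)))*(135/124) = 17 + ((-7/6 + (6 - ⅙))/(5 + (6 - ⅙)))*(135*(1/124)) = 17 + ((-7/6 + 35/6)/(5 + 35/6))*(135/124) = 17 + ((14/3)/(65/6))*(135/124) = 17 + ((6/65)*(14/3))*(135/124) = 17 + (28/65)*(135/124) = 17 + 189/403 = 7040/403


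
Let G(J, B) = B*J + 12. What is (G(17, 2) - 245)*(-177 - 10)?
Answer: 37213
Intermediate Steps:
G(J, B) = 12 + B*J
(G(17, 2) - 245)*(-177 - 10) = ((12 + 2*17) - 245)*(-177 - 10) = ((12 + 34) - 245)*(-187) = (46 - 245)*(-187) = -199*(-187) = 37213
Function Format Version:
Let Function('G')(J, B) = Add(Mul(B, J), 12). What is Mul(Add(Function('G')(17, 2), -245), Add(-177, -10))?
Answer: 37213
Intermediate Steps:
Function('G')(J, B) = Add(12, Mul(B, J))
Mul(Add(Function('G')(17, 2), -245), Add(-177, -10)) = Mul(Add(Add(12, Mul(2, 17)), -245), Add(-177, -10)) = Mul(Add(Add(12, 34), -245), -187) = Mul(Add(46, -245), -187) = Mul(-199, -187) = 37213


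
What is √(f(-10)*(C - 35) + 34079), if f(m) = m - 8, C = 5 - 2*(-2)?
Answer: √34547 ≈ 185.87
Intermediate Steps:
C = 9 (C = 5 + 4 = 9)
f(m) = -8 + m
√(f(-10)*(C - 35) + 34079) = √((-8 - 10)*(9 - 35) + 34079) = √(-18*(-26) + 34079) = √(468 + 34079) = √34547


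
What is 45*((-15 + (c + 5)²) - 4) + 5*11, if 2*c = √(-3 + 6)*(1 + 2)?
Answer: 2515/4 + 675*√3 ≈ 1797.9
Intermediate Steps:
c = 3*√3/2 (c = (√(-3 + 6)*(1 + 2))/2 = (√3*3)/2 = (3*√3)/2 = 3*√3/2 ≈ 2.5981)
45*((-15 + (c + 5)²) - 4) + 5*11 = 45*((-15 + (3*√3/2 + 5)²) - 4) + 5*11 = 45*((-15 + (5 + 3*√3/2)²) - 4) + 55 = 45*(-19 + (5 + 3*√3/2)²) + 55 = (-855 + 45*(5 + 3*√3/2)²) + 55 = -800 + 45*(5 + 3*√3/2)²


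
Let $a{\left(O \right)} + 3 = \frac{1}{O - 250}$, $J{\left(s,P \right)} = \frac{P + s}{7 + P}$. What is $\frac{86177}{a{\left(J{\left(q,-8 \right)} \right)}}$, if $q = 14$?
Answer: $- \frac{22061312}{769} \approx -28688.0$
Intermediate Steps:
$J{\left(s,P \right)} = \frac{P + s}{7 + P}$
$a{\left(O \right)} = -3 + \frac{1}{-250 + O}$ ($a{\left(O \right)} = -3 + \frac{1}{O - 250} = -3 + \frac{1}{-250 + O}$)
$\frac{86177}{a{\left(J{\left(q,-8 \right)} \right)}} = \frac{86177}{\frac{1}{-250 + \frac{-8 + 14}{7 - 8}} \left(751 - 3 \frac{-8 + 14}{7 - 8}\right)} = \frac{86177}{\frac{1}{-250 + \frac{1}{-1} \cdot 6} \left(751 - 3 \frac{1}{-1} \cdot 6\right)} = \frac{86177}{\frac{1}{-250 - 6} \left(751 - 3 \left(\left(-1\right) 6\right)\right)} = \frac{86177}{\frac{1}{-250 - 6} \left(751 - -18\right)} = \frac{86177}{\frac{1}{-256} \left(751 + 18\right)} = \frac{86177}{\left(- \frac{1}{256}\right) 769} = \frac{86177}{- \frac{769}{256}} = 86177 \left(- \frac{256}{769}\right) = - \frac{22061312}{769}$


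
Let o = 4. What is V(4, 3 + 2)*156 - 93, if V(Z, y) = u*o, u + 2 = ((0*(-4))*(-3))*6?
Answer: -1341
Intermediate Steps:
u = -2 (u = -2 + ((0*(-4))*(-3))*6 = -2 + (0*(-3))*6 = -2 + 0*6 = -2 + 0 = -2)
V(Z, y) = -8 (V(Z, y) = -2*4 = -8)
V(4, 3 + 2)*156 - 93 = -8*156 - 93 = -1248 - 93 = -1341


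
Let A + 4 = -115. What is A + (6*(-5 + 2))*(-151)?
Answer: 2599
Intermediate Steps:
A = -119 (A = -4 - 115 = -119)
A + (6*(-5 + 2))*(-151) = -119 + (6*(-5 + 2))*(-151) = -119 + (6*(-3))*(-151) = -119 - 18*(-151) = -119 + 2718 = 2599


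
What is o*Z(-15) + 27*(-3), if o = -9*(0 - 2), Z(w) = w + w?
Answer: -621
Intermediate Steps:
Z(w) = 2*w
o = 18 (o = -9*(-2) = 18)
o*Z(-15) + 27*(-3) = 18*(2*(-15)) + 27*(-3) = 18*(-30) - 81 = -540 - 81 = -621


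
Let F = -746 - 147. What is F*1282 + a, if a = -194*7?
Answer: -1146184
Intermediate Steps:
F = -893
a = -1358
F*1282 + a = -893*1282 - 1358 = -1144826 - 1358 = -1146184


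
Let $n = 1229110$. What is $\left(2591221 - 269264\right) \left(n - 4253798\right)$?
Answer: $-7023195474416$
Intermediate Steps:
$\left(2591221 - 269264\right) \left(n - 4253798\right) = \left(2591221 - 269264\right) \left(1229110 - 4253798\right) = 2321957 \left(-3024688\right) = -7023195474416$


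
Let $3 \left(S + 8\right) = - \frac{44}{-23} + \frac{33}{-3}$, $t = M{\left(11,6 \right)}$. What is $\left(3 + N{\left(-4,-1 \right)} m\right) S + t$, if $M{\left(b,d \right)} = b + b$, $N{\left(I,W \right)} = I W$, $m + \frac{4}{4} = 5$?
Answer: $- \frac{12941}{69} \approx -187.55$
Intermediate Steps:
$m = 4$ ($m = -1 + 5 = 4$)
$M{\left(b,d \right)} = 2 b$
$t = 22$ ($t = 2 \cdot 11 = 22$)
$S = - \frac{761}{69}$ ($S = -8 + \frac{- \frac{44}{-23} + \frac{33}{-3}}{3} = -8 + \frac{\left(-44\right) \left(- \frac{1}{23}\right) + 33 \left(- \frac{1}{3}\right)}{3} = -8 + \frac{\frac{44}{23} - 11}{3} = -8 + \frac{1}{3} \left(- \frac{209}{23}\right) = -8 - \frac{209}{69} = - \frac{761}{69} \approx -11.029$)
$\left(3 + N{\left(-4,-1 \right)} m\right) S + t = \left(3 + \left(-4\right) \left(-1\right) 4\right) \left(- \frac{761}{69}\right) + 22 = \left(3 + 4 \cdot 4\right) \left(- \frac{761}{69}\right) + 22 = \left(3 + 16\right) \left(- \frac{761}{69}\right) + 22 = 19 \left(- \frac{761}{69}\right) + 22 = - \frac{14459}{69} + 22 = - \frac{12941}{69}$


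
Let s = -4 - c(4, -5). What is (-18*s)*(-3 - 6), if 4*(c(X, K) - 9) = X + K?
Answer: -4131/2 ≈ -2065.5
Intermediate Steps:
c(X, K) = 9 + K/4 + X/4 (c(X, K) = 9 + (X + K)/4 = 9 + (K + X)/4 = 9 + (K/4 + X/4) = 9 + K/4 + X/4)
s = -51/4 (s = -4 - (9 + (¼)*(-5) + (¼)*4) = -4 - (9 - 5/4 + 1) = -4 - 1*35/4 = -4 - 35/4 = -51/4 ≈ -12.750)
(-18*s)*(-3 - 6) = (-18*(-51/4))*(-3 - 6) = (459/2)*(-9) = -4131/2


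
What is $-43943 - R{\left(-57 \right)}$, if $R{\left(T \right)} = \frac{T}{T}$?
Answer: $-43944$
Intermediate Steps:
$R{\left(T \right)} = 1$
$-43943 - R{\left(-57 \right)} = -43943 - 1 = -43944$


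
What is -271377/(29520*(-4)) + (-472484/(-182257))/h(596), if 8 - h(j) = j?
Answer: 806302764667/351508140480 ≈ 2.2938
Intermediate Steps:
h(j) = 8 - j
-271377/(29520*(-4)) + (-472484/(-182257))/h(596) = -271377/(29520*(-4)) + (-472484/(-182257))/(8 - 1*596) = -271377/(-118080) + (-472484*(-1/182257))/(8 - 596) = -271377*(-1/118080) + (472484/182257)/(-588) = 30153/13120 + (472484/182257)*(-1/588) = 30153/13120 - 118121/26791779 = 806302764667/351508140480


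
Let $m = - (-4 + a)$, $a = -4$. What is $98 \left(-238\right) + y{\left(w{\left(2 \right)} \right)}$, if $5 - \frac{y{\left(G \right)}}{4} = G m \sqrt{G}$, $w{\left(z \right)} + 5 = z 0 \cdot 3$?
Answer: $-23304 + 160 i \sqrt{5} \approx -23304.0 + 357.77 i$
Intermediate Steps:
$m = 8$ ($m = - (-4 - 4) = \left(-1\right) \left(-8\right) = 8$)
$w{\left(z \right)} = -5$ ($w{\left(z \right)} = -5 + z 0 \cdot 3 = -5 + 0 \cdot 3 = -5 + 0 = -5$)
$y{\left(G \right)} = 20 - 32 G^{\frac{3}{2}}$ ($y{\left(G \right)} = 20 - 4 G 8 \sqrt{G} = 20 - 4 \cdot 8 G \sqrt{G} = 20 - 4 \cdot 8 G^{\frac{3}{2}} = 20 - 32 G^{\frac{3}{2}}$)
$98 \left(-238\right) + y{\left(w{\left(2 \right)} \right)} = 98 \left(-238\right) + \left(20 - 32 \left(-5\right)^{\frac{3}{2}}\right) = -23324 + \left(20 - 32 \left(- 5 i \sqrt{5}\right)\right) = -23324 + \left(20 + 160 i \sqrt{5}\right) = -23304 + 160 i \sqrt{5}$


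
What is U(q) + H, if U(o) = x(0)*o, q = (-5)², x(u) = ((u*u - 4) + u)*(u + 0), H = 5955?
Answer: 5955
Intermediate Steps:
x(u) = u*(-4 + u + u²) (x(u) = ((u² - 4) + u)*u = ((-4 + u²) + u)*u = (-4 + u + u²)*u = u*(-4 + u + u²))
q = 25
U(o) = 0 (U(o) = (0*(-4 + 0 + 0²))*o = (0*(-4 + 0 + 0))*o = (0*(-4))*o = 0*o = 0)
U(q) + H = 0 + 5955 = 5955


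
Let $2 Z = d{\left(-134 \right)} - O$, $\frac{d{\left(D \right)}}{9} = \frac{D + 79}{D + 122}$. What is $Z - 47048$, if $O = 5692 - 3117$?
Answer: $- \frac{386519}{8} \approx -48315.0$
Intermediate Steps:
$d{\left(D \right)} = \frac{9 \left(79 + D\right)}{122 + D}$ ($d{\left(D \right)} = 9 \frac{D + 79}{D + 122} = 9 \frac{79 + D}{122 + D} = \frac{9 \left(79 + D\right)}{122 + D}$)
$O = 2575$
$Z = - \frac{10135}{8}$ ($Z = \frac{\frac{9 \left(79 - 134\right)}{122 - 134} - 2575}{2} = \frac{9 \frac{1}{-12} \left(-55\right) - 2575}{2} = \frac{9 \left(- \frac{1}{12}\right) \left(-55\right) - 2575}{2} = \frac{\frac{165}{4} - 2575}{2} = \frac{1}{2} \left(- \frac{10135}{4}\right) = - \frac{10135}{8} \approx -1266.9$)
$Z - 47048 = - \frac{10135}{8} - 47048 = - \frac{386519}{8}$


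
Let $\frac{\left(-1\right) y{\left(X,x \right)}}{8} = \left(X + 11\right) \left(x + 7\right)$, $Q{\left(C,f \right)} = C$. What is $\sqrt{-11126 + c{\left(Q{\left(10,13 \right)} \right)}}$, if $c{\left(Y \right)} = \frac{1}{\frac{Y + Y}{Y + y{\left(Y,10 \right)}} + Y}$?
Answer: $\frac{i \sqrt{62493067315}}{2370} \approx 105.48 i$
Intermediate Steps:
$y{\left(X,x \right)} = - 8 \left(7 + x\right) \left(11 + X\right)$ ($y{\left(X,x \right)} = - 8 \left(X + 11\right) \left(x + 7\right) = - 8 \left(11 + X\right) \left(7 + x\right) = - 8 \left(7 + x\right) \left(11 + X\right)$)
$c{\left(Y \right)} = \frac{1}{Y + \frac{2 Y}{-1496 - 135 Y}}$ ($c{\left(Y \right)} = \frac{1}{\frac{Y + Y}{Y - \left(1496 + 56 Y + 8 Y 10\right)} + Y} = \frac{1}{\frac{2 Y}{Y - \left(1496 + 136 Y\right)} + Y} = \frac{1}{\frac{2 Y}{-1496 - 135 Y} + Y} = \frac{1}{Y + \frac{2 Y}{-1496 - 135 Y}}$)
$\sqrt{-11126 + c{\left(Q{\left(10,13 \right)} \right)}} = \sqrt{-11126 + \frac{1496 + 135 \cdot 10}{9 \cdot 10 \left(166 + 15 \cdot 10\right)}} = \sqrt{-11126 + \frac{1}{9} \cdot \frac{1}{10} \frac{1}{166 + 150} \left(1496 + 1350\right)} = \sqrt{-11126 + \frac{1}{9} \cdot \frac{1}{10} \cdot \frac{1}{316} \cdot 2846} = \sqrt{-11126 + \frac{1423}{14220}} = \sqrt{- \frac{158210297}{14220}} = \frac{i \sqrt{62493067315}}{2370}$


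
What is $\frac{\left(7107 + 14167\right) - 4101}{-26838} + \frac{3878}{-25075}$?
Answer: $- \frac{534690739}{672962850} \approx -0.79453$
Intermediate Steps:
$\frac{\left(7107 + 14167\right) - 4101}{-26838} + \frac{3878}{-25075} = \left(21274 - 4101\right) \left(- \frac{1}{26838}\right) + 3878 \left(- \frac{1}{25075}\right) = 17173 \left(- \frac{1}{26838}\right) - \frac{3878}{25075} = - \frac{17173}{26838} - \frac{3878}{25075} = - \frac{534690739}{672962850}$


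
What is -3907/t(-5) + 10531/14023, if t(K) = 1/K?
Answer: 273949836/14023 ≈ 19536.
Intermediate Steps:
-3907/t(-5) + 10531/14023 = -3907/(1/(-5)) + 10531/14023 = -3907/(-⅕) + 10531*(1/14023) = -3907*(-5) + 10531/14023 = 19535 + 10531/14023 = 273949836/14023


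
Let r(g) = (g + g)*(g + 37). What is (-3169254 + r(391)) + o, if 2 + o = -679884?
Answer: -3514444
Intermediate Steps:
o = -679886 (o = -2 - 679884 = -679886)
r(g) = 2*g*(37 + g) (r(g) = (2*g)*(37 + g) = 2*g*(37 + g))
(-3169254 + r(391)) + o = (-3169254 + 2*391*(37 + 391)) - 679886 = (-3169254 + 2*391*428) - 679886 = (-3169254 + 334696) - 679886 = -2834558 - 679886 = -3514444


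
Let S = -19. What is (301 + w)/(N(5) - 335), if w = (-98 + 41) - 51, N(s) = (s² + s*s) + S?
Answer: -193/304 ≈ -0.63487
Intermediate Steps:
N(s) = -19 + 2*s² (N(s) = (s² + s*s) - 19 = (s² + s²) - 19 = 2*s² - 19 = -19 + 2*s²)
w = -108 (w = -57 - 51 = -108)
(301 + w)/(N(5) - 335) = (301 - 108)/((-19 + 2*5²) - 335) = 193/((-19 + 2*25) - 335) = 193/((-19 + 50) - 335) = 193/(31 - 335) = 193/(-304) = 193*(-1/304) = -193/304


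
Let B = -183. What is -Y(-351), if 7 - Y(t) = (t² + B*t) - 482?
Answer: 186945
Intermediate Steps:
Y(t) = 489 - t² + 183*t (Y(t) = 7 - ((t² - 183*t) - 482) = 7 - (-482 + t² - 183*t) = 7 + (482 - t² + 183*t) = 489 - t² + 183*t)
-Y(-351) = -(489 - 1*(-351)² + 183*(-351)) = -(489 - 1*123201 - 64233) = -(489 - 123201 - 64233) = -1*(-186945) = 186945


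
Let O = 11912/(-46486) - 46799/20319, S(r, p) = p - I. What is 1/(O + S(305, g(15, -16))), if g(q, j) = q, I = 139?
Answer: -472274517/59770809229 ≈ -0.0079014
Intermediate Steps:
S(r, p) = -139 + p (S(r, p) = p - 1*139 = p - 139 = -139 + p)
O = -1208769121/472274517 (O = 11912*(-1/46486) - 46799*1/20319 = -5956/23243 - 46799/20319 = -1208769121/472274517 ≈ -2.5595)
1/(O + S(305, g(15, -16))) = 1/(-1208769121/472274517 + (-139 + 15)) = 1/(-1208769121/472274517 - 124) = 1/(-59770809229/472274517) = -472274517/59770809229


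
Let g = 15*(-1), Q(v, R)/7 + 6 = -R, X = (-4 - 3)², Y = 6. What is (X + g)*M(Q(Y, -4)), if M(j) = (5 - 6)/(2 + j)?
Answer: 17/6 ≈ 2.8333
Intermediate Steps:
X = 49 (X = (-7)² = 49)
Q(v, R) = -42 - 7*R (Q(v, R) = -42 + 7*(-R) = -42 - 7*R)
g = -15
M(j) = -1/(2 + j)
(X + g)*M(Q(Y, -4)) = (49 - 15)*(-1/(2 + (-42 - 7*(-4)))) = 34*(-1/(2 + (-42 + 28))) = 34*(-1/(2 - 14)) = 34*(-1/(-12)) = 34*(-1*(-1/12)) = 34*(1/12) = 17/6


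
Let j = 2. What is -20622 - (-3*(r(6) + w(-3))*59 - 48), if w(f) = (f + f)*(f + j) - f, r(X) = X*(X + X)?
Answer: -6237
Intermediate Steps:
r(X) = 2*X² (r(X) = X*(2*X) = 2*X²)
w(f) = -f + 2*f*(2 + f) (w(f) = (f + f)*(f + 2) - f = (2*f)*(2 + f) - f = 2*f*(2 + f) - f = -f + 2*f*(2 + f))
-20622 - (-3*(r(6) + w(-3))*59 - 48) = -20622 - (-3*(2*6² - 3*(3 + 2*(-3)))*59 - 48) = -20622 - (-3*(2*36 - 3*(3 - 6))*59 - 48) = -20622 - (-3*(72 - 3*(-3))*59 - 48) = -20622 - (-3*(72 + 9)*59 - 48) = -20622 - (-3*81*59 - 48) = -20622 - (-243*59 - 48) = -20622 - (-14337 - 48) = -20622 - 1*(-14385) = -20622 + 14385 = -6237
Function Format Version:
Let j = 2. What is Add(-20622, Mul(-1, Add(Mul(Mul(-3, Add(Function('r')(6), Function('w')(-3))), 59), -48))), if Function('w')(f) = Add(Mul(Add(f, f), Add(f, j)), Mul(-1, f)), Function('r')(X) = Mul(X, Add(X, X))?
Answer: -6237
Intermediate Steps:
Function('r')(X) = Mul(2, Pow(X, 2)) (Function('r')(X) = Mul(X, Mul(2, X)) = Mul(2, Pow(X, 2)))
Function('w')(f) = Add(Mul(-1, f), Mul(2, f, Add(2, f))) (Function('w')(f) = Add(Mul(Add(f, f), Add(f, 2)), Mul(-1, f)) = Add(Mul(Mul(2, f), Add(2, f)), Mul(-1, f)) = Add(Mul(2, f, Add(2, f)), Mul(-1, f)) = Add(Mul(-1, f), Mul(2, f, Add(2, f))))
Add(-20622, Mul(-1, Add(Mul(Mul(-3, Add(Function('r')(6), Function('w')(-3))), 59), -48))) = Add(-20622, Mul(-1, Add(Mul(Mul(-3, Add(Mul(2, Pow(6, 2)), Mul(-3, Add(3, Mul(2, -3))))), 59), -48))) = Add(-20622, Mul(-1, Add(Mul(Mul(-3, Add(Mul(2, 36), Mul(-3, Add(3, -6)))), 59), -48))) = Add(-20622, Mul(-1, Add(Mul(Mul(-3, Add(72, Mul(-3, -3))), 59), -48))) = Add(-20622, Mul(-1, Add(Mul(Mul(-3, Add(72, 9)), 59), -48))) = Add(-20622, Mul(-1, Add(Mul(Mul(-3, 81), 59), -48))) = Add(-20622, Mul(-1, Add(Mul(-243, 59), -48))) = Add(-20622, Mul(-1, Add(-14337, -48))) = Add(-20622, Mul(-1, -14385)) = Add(-20622, 14385) = -6237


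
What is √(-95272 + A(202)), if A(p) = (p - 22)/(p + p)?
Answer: I*√971865127/101 ≈ 308.66*I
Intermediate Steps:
A(p) = (-22 + p)/(2*p) (A(p) = (-22 + p)/((2*p)) = (-22 + p)*(1/(2*p)) = (-22 + p)/(2*p))
√(-95272 + A(202)) = √(-95272 + (½)*(-22 + 202)/202) = √(-95272 + (½)*(1/202)*180) = √(-95272 + 45/101) = √(-9622427/101) = I*√971865127/101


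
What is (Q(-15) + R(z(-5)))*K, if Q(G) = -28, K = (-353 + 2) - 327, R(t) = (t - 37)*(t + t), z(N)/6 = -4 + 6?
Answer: 425784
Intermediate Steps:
z(N) = 12 (z(N) = 6*(-4 + 6) = 6*2 = 12)
R(t) = 2*t*(-37 + t) (R(t) = (-37 + t)*(2*t) = 2*t*(-37 + t))
K = -678 (K = -351 - 327 = -678)
(Q(-15) + R(z(-5)))*K = (-28 + 2*12*(-37 + 12))*(-678) = (-28 + 2*12*(-25))*(-678) = (-28 - 600)*(-678) = -628*(-678) = 425784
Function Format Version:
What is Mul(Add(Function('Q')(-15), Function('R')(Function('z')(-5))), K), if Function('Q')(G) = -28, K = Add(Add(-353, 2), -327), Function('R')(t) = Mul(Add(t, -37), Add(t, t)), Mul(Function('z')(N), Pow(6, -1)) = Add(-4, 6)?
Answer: 425784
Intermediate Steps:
Function('z')(N) = 12 (Function('z')(N) = Mul(6, Add(-4, 6)) = Mul(6, 2) = 12)
Function('R')(t) = Mul(2, t, Add(-37, t)) (Function('R')(t) = Mul(Add(-37, t), Mul(2, t)) = Mul(2, t, Add(-37, t)))
K = -678 (K = Add(-351, -327) = -678)
Mul(Add(Function('Q')(-15), Function('R')(Function('z')(-5))), K) = Mul(Add(-28, Mul(2, 12, Add(-37, 12))), -678) = Mul(Add(-28, Mul(2, 12, -25)), -678) = Mul(Add(-28, -600), -678) = Mul(-628, -678) = 425784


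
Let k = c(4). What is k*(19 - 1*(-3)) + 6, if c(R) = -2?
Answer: -38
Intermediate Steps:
k = -2
k*(19 - 1*(-3)) + 6 = -2*(19 - 1*(-3)) + 6 = -2*(19 + 3) + 6 = -2*22 + 6 = -44 + 6 = -38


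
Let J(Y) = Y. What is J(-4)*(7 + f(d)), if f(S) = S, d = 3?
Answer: -40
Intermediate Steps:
J(-4)*(7 + f(d)) = -4*(7 + 3) = -4*10 = -40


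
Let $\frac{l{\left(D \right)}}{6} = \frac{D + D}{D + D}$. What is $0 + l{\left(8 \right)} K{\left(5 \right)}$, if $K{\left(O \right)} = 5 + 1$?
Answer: $36$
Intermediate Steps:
$l{\left(D \right)} = 6$ ($l{\left(D \right)} = 6 \frac{D + D}{D + D} = 6 \frac{2 D}{2 D} = 6 \cdot 2 D \frac{1}{2 D} = 6 \cdot 1 = 6$)
$K{\left(O \right)} = 6$
$0 + l{\left(8 \right)} K{\left(5 \right)} = 0 + 6 \cdot 6 = 0 + 36 = 36$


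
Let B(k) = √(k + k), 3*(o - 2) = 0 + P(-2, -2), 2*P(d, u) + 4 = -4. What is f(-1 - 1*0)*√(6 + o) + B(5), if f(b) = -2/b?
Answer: √10 + 4*√15/3 ≈ 8.3263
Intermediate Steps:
P(d, u) = -4 (P(d, u) = -2 + (½)*(-4) = -2 - 2 = -4)
o = ⅔ (o = 2 + (0 - 4)/3 = 2 + (⅓)*(-4) = 2 - 4/3 = ⅔ ≈ 0.66667)
B(k) = √2*√k (B(k) = √(2*k) = √2*√k)
f(-1 - 1*0)*√(6 + o) + B(5) = (-2/(-1 - 1*0))*√(6 + ⅔) + √2*√5 = (-2/(-1 + 0))*√(20/3) + √10 = (-2/(-1))*(2*√15/3) + √10 = (-2*(-1))*(2*√15/3) + √10 = 2*(2*√15/3) + √10 = 4*√15/3 + √10 = √10 + 4*√15/3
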